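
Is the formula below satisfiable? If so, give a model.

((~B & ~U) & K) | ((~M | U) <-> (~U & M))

M=F, B=F, K=T, U=F

  ((~B & ~U) & K) | ((~M | U) <-> (~U & M)) = True
    (~B & ~U) & K = True
      ~B & ~U = True
        ~B = True
        ~U = True
    (~M | U) <-> (~U & M) = False
      ~M | U = True
        ~M = True
      ~U & M = False
        ~U = True
The formula evaluates to True.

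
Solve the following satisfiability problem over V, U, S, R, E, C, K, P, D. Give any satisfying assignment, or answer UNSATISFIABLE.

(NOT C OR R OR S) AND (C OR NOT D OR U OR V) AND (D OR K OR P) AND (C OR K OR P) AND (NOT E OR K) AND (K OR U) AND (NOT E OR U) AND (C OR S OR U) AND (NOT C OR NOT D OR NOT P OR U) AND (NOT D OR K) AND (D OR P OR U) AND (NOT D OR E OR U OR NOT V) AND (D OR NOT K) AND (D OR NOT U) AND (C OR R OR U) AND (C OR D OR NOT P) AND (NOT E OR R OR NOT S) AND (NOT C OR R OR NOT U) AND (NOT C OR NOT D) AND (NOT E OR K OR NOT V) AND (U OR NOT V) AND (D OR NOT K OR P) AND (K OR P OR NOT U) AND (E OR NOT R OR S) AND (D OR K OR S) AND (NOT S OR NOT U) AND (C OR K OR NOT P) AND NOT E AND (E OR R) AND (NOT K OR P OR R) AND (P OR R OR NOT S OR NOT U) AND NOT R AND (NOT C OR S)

Case R = True:
  Clause (NOT R) is falsified — contradiction.
Case R = False:
  (NOT E) forces E = False.
  Clause (E OR R) is falsified — contradiction.
Both cases fail, so the formula is unsatisfiable.

No satisfying assignment exists.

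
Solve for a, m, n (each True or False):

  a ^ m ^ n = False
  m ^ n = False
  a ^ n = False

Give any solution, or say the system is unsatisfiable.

a=F; m=F; n=F

a ^ m ^ n = F ^ F ^ F = False ✓
m ^ n = F ^ F = False ✓
a ^ n = F ^ F = False ✓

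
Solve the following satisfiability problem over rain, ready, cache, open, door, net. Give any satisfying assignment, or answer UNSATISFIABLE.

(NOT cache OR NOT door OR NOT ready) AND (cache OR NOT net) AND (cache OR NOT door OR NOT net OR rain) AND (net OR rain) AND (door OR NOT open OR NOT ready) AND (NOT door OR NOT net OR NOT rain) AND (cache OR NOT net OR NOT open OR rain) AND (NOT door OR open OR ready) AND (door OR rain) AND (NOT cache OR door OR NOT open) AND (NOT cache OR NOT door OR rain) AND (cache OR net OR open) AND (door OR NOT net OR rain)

Try rain = False:
  (net OR rain) forces net = True.
  (cache OR NOT net) forces cache = True.
  (door OR rain) forces door = True.
  clause (NOT cache OR NOT door OR rain) is falsified — backtrack.
So rain = True.
Set ready = False.
Set cache = True.
Set open = False.
  then (NOT door OR open OR ready) forces door = False.
Set net = True.
All clauses satisfied.

rain = True; ready = False; cache = True; open = False; door = False; net = True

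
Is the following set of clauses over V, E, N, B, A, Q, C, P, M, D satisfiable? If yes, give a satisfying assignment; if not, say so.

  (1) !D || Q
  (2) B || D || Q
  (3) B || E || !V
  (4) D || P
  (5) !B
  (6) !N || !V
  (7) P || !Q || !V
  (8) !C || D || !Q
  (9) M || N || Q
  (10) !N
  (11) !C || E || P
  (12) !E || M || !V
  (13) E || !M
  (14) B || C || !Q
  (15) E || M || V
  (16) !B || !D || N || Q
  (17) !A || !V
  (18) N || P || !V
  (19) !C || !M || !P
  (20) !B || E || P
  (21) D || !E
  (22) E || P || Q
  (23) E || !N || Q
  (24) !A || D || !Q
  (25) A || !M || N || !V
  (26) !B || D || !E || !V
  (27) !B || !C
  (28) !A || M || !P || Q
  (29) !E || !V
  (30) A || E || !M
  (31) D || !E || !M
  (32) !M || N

Unit clause (!B) forces B = False.
Unit clause (!N) forces N = False.
In (!M || N) only !M is left, so M = False.
In (M || N || Q) only Q is left, so Q = True.
In (B || C || !Q) only C is left, so C = True.
In (!C || D || !Q) only D is left, so D = True.
Try V = True:
  (B || E || !V) forces E = True.
  clause (!E || M || !V) is falsified — backtrack.
So V = False.
  then (E || M || V) forces E = True.
Set A = False.
Set P = False.
All clauses satisfied.

V=F; E=T; N=F; B=F; A=F; Q=T; C=T; P=F; M=F; D=T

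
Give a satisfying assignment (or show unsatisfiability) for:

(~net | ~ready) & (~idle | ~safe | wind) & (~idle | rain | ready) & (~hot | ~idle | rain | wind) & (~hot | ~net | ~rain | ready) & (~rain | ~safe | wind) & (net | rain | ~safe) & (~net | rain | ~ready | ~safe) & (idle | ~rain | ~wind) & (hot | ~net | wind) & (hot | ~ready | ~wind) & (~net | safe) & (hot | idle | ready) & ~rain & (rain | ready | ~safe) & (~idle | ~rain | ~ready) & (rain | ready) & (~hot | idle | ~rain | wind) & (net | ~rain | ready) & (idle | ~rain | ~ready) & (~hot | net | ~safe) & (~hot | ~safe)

hot: True; net: False; rain: False; safe: False; idle: True; wind: True; ready: True

Unit clause (~rain) forces rain = False.
In (rain | ready) only ready is left, so ready = True.
In (~net | ~ready) only ~net is left, so net = False.
In (net | rain | ~safe) only ~safe is left, so safe = False.
Set hot = True.
Set idle = True.
  then (~hot | ~idle | rain | wind) forces wind = True.
All clauses satisfied.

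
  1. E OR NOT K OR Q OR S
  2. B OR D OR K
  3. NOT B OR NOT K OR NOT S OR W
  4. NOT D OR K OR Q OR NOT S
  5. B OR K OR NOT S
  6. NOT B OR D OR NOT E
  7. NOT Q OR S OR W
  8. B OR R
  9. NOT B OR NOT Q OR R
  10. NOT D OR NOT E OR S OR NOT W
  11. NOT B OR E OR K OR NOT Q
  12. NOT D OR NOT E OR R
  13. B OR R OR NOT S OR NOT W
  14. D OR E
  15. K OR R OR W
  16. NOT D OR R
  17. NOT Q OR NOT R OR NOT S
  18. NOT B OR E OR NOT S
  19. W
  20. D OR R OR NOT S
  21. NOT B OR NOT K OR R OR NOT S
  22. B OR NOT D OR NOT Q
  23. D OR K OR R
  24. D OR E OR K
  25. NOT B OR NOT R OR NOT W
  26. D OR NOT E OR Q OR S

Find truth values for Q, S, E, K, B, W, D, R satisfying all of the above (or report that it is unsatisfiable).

Q = False, S = True, E = False, K = True, B = False, W = True, D = True, R = True

Unit clause (W) forces W = True.
Set Q = False.
Set S = True.
Set E = False.
  then (D OR E) forces D = True.
  then (NOT D OR R) forces R = True.
  then (NOT B OR E OR NOT S) forces B = False.
  then (NOT D OR K OR Q OR NOT S) forces K = True.
All clauses satisfied.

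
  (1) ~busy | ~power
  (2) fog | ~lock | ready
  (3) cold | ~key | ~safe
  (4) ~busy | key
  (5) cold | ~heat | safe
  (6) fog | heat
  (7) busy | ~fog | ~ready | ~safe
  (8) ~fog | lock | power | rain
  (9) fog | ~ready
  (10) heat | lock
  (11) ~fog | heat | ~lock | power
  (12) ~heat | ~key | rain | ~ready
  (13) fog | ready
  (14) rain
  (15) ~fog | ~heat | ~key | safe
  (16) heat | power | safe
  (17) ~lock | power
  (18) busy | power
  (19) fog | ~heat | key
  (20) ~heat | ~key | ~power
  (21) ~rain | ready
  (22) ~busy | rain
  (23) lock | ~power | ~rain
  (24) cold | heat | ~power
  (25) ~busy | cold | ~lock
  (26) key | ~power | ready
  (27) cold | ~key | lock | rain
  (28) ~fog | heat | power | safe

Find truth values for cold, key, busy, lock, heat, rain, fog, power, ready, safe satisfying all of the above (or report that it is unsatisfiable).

cold=T, key=F, busy=F, lock=T, heat=F, rain=T, fog=T, power=T, ready=T, safe=F

Unit clause (rain) forces rain = True.
In (~rain | ready) only ready is left, so ready = True.
In (fog | ~ready) only fog is left, so fog = True.
Set cold = True.
Set key = False.
  then (~busy | key) forces busy = False.
  then (busy | ~fog | ~ready | ~safe) forces safe = False.
  then (busy | power) forces power = True.
  then (lock | ~power | ~rain) forces lock = True.
Set heat = False.
All clauses satisfied.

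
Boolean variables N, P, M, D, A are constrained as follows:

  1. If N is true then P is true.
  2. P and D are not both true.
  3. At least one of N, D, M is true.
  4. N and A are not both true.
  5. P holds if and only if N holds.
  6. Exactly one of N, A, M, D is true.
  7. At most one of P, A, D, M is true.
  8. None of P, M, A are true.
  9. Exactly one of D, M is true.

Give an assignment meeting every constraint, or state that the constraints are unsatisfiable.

N = False, P = False, M = False, D = True, A = False

  (1) N=F ⇒ P: vacuous ✓
  (2) P=F, D=T — not both ✓
  (3) {N, D, M}: 1 true — at least one ✓
  (4) N=F, A=F — not both ✓
  (5) P=F, N=F — same ✓
  (6) {N, A, M, D}: 1 true — exactly one ✓
  (7) {P, A, D, M}: 1 true — at most one ✓
  (8) {P, M, A}: 0 true — none ✓
  (9) {D, M}: 1 true — exactly one ✓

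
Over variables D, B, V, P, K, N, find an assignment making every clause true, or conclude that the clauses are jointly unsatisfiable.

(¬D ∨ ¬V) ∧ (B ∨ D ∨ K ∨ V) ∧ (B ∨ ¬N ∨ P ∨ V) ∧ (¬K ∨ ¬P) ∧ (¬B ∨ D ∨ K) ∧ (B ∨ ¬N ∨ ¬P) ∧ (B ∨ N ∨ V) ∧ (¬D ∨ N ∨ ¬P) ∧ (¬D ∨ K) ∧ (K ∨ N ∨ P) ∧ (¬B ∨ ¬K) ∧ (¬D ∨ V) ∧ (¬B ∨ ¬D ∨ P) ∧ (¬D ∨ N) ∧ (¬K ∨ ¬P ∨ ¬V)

Set D = False.
Try B = True:
  (¬B ∨ D ∨ K) forces K = True.
  clause (¬B ∨ ¬K) is falsified — backtrack.
So B = False.
Set V = True.
Set P = False.
Set K = True.
Set N = False.
All clauses satisfied.

D=F, B=F, V=T, P=F, K=T, N=F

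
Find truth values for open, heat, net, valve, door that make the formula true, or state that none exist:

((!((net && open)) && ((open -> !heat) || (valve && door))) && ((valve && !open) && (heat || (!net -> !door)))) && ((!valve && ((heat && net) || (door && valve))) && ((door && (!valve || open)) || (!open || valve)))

Case valve = True: the conjunct !valve is False.
Case valve = False: the conjunct valve is False.
Both cases fail — unsatisfiable.

Unsatisfiable — no assignment works.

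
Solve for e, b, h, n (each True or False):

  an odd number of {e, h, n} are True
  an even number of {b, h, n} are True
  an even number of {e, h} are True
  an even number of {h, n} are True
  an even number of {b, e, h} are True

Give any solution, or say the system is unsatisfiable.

e: True; b: False; h: True; n: True

{e, h, n}: 3 true → odd ✓
{b, h, n}: 2 true → even ✓
{e, h}: 2 true → even ✓
{h, n}: 2 true → even ✓
{b, e, h}: 2 true → even ✓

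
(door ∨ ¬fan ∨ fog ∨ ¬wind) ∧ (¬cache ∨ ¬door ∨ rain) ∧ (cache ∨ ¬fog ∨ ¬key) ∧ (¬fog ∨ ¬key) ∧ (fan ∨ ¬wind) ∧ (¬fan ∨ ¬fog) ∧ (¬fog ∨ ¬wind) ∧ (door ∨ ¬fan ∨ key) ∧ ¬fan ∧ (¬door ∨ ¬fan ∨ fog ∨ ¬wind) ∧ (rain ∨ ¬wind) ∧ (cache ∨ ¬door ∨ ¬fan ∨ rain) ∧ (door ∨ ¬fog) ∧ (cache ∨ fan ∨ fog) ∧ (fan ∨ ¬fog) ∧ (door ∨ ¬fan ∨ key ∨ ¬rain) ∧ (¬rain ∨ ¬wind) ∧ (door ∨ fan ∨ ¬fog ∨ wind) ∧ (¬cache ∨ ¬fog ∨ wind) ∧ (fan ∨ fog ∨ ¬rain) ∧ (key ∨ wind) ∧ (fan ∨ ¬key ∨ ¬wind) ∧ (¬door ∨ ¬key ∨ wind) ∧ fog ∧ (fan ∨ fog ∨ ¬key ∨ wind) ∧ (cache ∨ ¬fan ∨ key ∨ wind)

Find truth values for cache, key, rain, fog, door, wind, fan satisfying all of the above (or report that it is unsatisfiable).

Case fog = True:
  (¬fog ∨ ¬key) forces key = False.
  (¬fan ∨ ¬fog) forces fan = False.
  Clause (fan ∨ ¬fog) is falsified — contradiction.
Case fog = False:
  Clause (fog) is falsified — contradiction.
Both cases fail, so the formula is unsatisfiable.

Unsatisfiable — no assignment works.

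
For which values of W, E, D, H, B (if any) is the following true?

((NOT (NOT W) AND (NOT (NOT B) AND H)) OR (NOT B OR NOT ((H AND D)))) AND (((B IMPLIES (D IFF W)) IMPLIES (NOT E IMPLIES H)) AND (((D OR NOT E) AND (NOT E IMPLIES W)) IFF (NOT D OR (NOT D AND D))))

W=F, E=F, D=T, H=T, B=F

  (NOT (NOT W) AND (NOT (NOT B) AND H)) OR (NOT B OR NOT ((H AND D))) = True
    NOT (NOT W) AND (NOT (NOT B) AND H) = False
      NOT (NOT W) = False
        NOT W = True
      NOT (NOT B) AND H = False
        NOT (NOT B) = False
          NOT B = True
    NOT B OR NOT ((H AND D)) = True
      NOT B = True
      NOT ((H AND D)) = False
        H AND D = True
  ((B IMPLIES (D IFF W)) IMPLIES (NOT E IMPLIES H)) AND (((D OR NOT E) AND (NOT E IMPLIES W)) IFF (NOT D OR (NOT D AND D))) = True
    (B IMPLIES (D IFF W)) IMPLIES (NOT E IMPLIES H) = True
      B IMPLIES (D IFF W) = True
        D IFF W = False
      NOT E IMPLIES H = True
        NOT E = True
    ((D OR NOT E) AND (NOT E IMPLIES W)) IFF (NOT D OR (NOT D AND D)) = True
      (D OR NOT E) AND (NOT E IMPLIES W) = False
        D OR NOT E = True
          NOT E = True
        NOT E IMPLIES W = False
          NOT E = True
      NOT D OR (NOT D AND D) = False
        NOT D = False
        NOT D AND D = False
          NOT D = False
Both conjuncts True, so the formula holds.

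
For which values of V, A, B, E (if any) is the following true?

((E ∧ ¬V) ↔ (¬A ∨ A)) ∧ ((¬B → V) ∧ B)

V: False, A: True, B: True, E: True

  (E ∧ ¬V) ↔ (¬A ∨ A) = True
    E ∧ ¬V = True
      ¬V = True
    ¬A ∨ A = True
      ¬A = False
  (¬B → V) ∧ B = True
    ¬B → V = True
      ¬B = False
Both conjuncts True, so the formula holds.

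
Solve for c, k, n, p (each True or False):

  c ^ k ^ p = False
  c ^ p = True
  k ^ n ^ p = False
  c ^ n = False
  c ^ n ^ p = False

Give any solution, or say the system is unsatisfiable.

c = True, k = True, n = True, p = False

c ^ k ^ p = T ^ T ^ F = False ✓
c ^ p = T ^ F = True ✓
k ^ n ^ p = T ^ T ^ F = False ✓
c ^ n = T ^ T = False ✓
c ^ n ^ p = T ^ T ^ F = False ✓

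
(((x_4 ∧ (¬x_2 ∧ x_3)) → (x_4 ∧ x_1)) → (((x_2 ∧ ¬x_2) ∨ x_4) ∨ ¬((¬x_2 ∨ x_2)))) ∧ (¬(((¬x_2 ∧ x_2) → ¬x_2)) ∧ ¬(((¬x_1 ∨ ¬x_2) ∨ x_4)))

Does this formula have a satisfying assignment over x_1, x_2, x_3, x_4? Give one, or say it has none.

The conjunct ¬(((¬x_2 ∧ x_2) → ¬x_2)) is unsatisfiable on its own:
  x_2=F: evaluates to False.
  x_2=T: evaluates to False.
So the whole conjunction is unsatisfiable.

UNSATISFIABLE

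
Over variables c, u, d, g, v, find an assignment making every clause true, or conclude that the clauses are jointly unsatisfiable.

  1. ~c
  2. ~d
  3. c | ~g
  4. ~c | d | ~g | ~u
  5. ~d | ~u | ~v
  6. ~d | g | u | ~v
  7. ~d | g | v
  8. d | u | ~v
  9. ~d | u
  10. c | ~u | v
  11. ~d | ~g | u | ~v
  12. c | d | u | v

Unit clause (~c) forces c = False.
Unit clause (~d) forces d = False.
In (c | ~g) only ~g is left, so g = False.
Set u = True.
  then (c | ~u | v) forces v = True.
All clauses satisfied.

c = False, u = True, d = False, g = False, v = True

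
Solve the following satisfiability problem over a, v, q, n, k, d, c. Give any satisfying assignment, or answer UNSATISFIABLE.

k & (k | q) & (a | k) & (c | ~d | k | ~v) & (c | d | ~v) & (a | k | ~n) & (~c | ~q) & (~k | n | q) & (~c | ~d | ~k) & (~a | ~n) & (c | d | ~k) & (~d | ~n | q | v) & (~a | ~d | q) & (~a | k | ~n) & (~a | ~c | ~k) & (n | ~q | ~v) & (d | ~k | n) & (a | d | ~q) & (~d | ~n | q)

a = False, v = True, q = True, n = True, k = True, d = True, c = False

Unit clause (k) forces k = True.
Set a = False.
Set v = True.
Set q = True.
  then (~c | ~q) forces c = False.
  then (c | d | ~k) forces d = True.
  then (n | ~q | ~v) forces n = True.
All clauses satisfied.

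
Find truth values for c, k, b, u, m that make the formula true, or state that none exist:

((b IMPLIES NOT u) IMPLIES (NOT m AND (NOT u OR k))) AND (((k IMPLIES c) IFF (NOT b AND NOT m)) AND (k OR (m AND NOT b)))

c: True, k: True, b: False, u: True, m: False

  (b IMPLIES NOT u) IMPLIES (NOT m AND (NOT u OR k)) = True
    b IMPLIES NOT u = True
      NOT u = False
    NOT m AND (NOT u OR k) = True
      NOT m = True
      NOT u OR k = True
        NOT u = False
  ((k IMPLIES c) IFF (NOT b AND NOT m)) AND (k OR (m AND NOT b)) = True
    (k IMPLIES c) IFF (NOT b AND NOT m) = True
      k IMPLIES c = True
      NOT b AND NOT m = True
        NOT b = True
        NOT m = True
    k OR (m AND NOT b) = True
      m AND NOT b = False
        NOT b = True
Both conjuncts True, so the formula holds.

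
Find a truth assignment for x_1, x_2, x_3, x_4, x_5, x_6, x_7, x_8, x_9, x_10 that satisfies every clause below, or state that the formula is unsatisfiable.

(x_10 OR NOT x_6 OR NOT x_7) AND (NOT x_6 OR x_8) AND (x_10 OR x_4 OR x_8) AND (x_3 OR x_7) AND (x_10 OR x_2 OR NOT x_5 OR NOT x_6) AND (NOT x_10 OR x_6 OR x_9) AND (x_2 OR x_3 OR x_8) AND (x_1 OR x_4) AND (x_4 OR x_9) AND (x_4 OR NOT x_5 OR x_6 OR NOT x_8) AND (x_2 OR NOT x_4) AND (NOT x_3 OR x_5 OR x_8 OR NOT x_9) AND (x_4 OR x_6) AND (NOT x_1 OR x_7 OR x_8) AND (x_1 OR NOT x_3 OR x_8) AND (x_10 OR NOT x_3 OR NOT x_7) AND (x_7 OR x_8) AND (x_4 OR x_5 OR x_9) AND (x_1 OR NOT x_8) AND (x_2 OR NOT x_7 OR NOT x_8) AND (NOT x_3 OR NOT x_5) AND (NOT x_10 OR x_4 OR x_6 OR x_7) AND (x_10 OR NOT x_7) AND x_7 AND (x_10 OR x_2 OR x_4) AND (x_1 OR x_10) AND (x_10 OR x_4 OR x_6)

Unit clause (x_7) forces x_7 = True.
In (x_10 OR NOT x_7) only x_10 is left, so x_10 = True.
Set x_1 = True.
Try x_2 = False:
  (x_2 OR NOT x_4) forces x_4 = False.
  (x_4 OR x_9) forces x_9 = True.
  (x_4 OR x_6) forces x_6 = True.
  (NOT x_6 OR x_8) forces x_8 = True.
  clause (x_2 OR NOT x_7 OR NOT x_8) is falsified — backtrack.
So x_2 = True.
Set x_3 = False.
Set x_4 = False.
  then (x_4 OR x_9) forces x_9 = True.
  then (x_4 OR x_6) forces x_6 = True.
  then (NOT x_6 OR x_8) forces x_8 = True.
Set x_5 = False.
All clauses satisfied.

x_1 = True, x_2 = True, x_3 = False, x_4 = False, x_5 = False, x_6 = True, x_7 = True, x_8 = True, x_9 = True, x_10 = True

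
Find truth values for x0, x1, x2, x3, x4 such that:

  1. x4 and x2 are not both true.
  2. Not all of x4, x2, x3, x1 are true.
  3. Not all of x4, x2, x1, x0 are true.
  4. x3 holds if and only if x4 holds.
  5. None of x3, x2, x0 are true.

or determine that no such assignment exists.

x0 = False, x1 = True, x2 = False, x3 = False, x4 = False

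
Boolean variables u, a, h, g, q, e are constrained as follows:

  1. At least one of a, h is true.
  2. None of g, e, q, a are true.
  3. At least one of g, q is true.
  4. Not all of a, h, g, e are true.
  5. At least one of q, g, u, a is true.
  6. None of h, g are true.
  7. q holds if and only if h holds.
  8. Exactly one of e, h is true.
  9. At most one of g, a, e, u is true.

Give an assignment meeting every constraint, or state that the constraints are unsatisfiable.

The formula is unsatisfiable.

Case q = True:
  Constraint (2) is violated (q=T) — contradiction.
Case q = False:
  (2) forces g = False.
  Constraint (3) is violated (g=F, q=F) — contradiction.
Both cases fail — unsatisfiable.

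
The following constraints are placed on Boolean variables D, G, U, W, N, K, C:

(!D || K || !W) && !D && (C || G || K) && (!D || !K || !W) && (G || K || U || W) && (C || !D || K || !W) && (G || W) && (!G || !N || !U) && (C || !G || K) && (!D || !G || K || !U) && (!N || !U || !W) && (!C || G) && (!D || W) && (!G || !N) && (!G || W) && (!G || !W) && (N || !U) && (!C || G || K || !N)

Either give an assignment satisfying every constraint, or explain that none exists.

Unit clause (!D) forces D = False.
Set G = False.
  then (G || W) forces W = True.
  then (!C || G) forces C = False.
  then (C || G || K) forces K = True.
Try U = True:
  (!N || !U || !W) forces N = False.
  clause (N || !U) is falsified — backtrack.
So U = False.
Set N = False.
All clauses satisfied.

D=F, G=F, U=F, W=T, N=F, K=T, C=F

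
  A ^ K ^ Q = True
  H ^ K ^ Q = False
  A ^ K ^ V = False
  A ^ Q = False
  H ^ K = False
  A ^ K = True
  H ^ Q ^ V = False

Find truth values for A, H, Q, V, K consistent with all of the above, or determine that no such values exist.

A=F; H=T; Q=F; V=T; K=T

A ^ K ^ Q = F ^ T ^ F = True ✓
H ^ K ^ Q = T ^ T ^ F = False ✓
A ^ K ^ V = F ^ T ^ T = False ✓
A ^ Q = F ^ F = False ✓
H ^ K = T ^ T = False ✓
A ^ K = F ^ T = True ✓
H ^ Q ^ V = T ^ F ^ T = False ✓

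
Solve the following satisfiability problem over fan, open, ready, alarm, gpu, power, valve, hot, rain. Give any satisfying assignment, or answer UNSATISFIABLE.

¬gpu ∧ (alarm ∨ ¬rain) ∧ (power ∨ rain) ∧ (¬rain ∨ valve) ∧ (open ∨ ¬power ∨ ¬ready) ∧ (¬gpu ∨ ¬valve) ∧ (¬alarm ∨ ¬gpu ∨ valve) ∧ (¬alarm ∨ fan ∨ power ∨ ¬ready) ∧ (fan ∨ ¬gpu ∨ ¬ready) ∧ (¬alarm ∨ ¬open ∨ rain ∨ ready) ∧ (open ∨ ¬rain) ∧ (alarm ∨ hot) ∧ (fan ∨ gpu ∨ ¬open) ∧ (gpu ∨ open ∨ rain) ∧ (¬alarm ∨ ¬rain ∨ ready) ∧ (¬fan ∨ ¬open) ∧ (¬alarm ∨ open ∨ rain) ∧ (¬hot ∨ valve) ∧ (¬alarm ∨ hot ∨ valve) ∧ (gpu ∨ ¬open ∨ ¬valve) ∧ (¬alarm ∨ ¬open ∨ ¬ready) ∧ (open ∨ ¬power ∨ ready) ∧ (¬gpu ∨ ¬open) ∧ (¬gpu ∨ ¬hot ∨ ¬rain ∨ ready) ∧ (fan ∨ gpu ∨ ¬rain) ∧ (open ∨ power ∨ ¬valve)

Unsatisfiable — no assignment works.

Case open = True:
  (¬gpu) forces gpu = False.
  (fan ∨ gpu ∨ ¬open) forces fan = True.
  Clause (¬fan ∨ ¬open) is falsified — contradiction.
Case open = False:
  (¬gpu) forces gpu = False.
  (open ∨ ¬rain) forces rain = False.
  Clause (gpu ∨ open ∨ rain) is falsified — contradiction.
Both cases fail, so the formula is unsatisfiable.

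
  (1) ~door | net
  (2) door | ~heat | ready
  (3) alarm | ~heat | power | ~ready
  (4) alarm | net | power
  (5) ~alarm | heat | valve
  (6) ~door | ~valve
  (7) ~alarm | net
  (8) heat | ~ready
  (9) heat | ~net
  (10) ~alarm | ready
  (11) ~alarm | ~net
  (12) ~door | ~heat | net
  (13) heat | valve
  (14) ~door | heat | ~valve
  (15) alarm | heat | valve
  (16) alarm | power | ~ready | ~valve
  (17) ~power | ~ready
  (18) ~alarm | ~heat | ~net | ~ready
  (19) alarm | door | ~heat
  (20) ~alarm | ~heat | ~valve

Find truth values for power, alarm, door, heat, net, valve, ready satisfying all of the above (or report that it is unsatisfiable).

power: False, alarm: False, door: True, heat: True, net: True, valve: False, ready: False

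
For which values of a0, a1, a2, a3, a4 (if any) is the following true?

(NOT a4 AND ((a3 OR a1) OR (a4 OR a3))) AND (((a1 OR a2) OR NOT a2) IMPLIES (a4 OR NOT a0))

a0 = False, a1 = True, a2 = False, a3 = False, a4 = False

  NOT a4 AND ((a3 OR a1) OR (a4 OR a3)) = True
    NOT a4 = True
    (a3 OR a1) OR (a4 OR a3) = True
      a3 OR a1 = True
      a4 OR a3 = False
  ((a1 OR a2) OR NOT a2) IMPLIES (a4 OR NOT a0) = True
    (a1 OR a2) OR NOT a2 = True
      a1 OR a2 = True
      NOT a2 = True
    a4 OR NOT a0 = True
      NOT a0 = True
Both conjuncts True, so the formula holds.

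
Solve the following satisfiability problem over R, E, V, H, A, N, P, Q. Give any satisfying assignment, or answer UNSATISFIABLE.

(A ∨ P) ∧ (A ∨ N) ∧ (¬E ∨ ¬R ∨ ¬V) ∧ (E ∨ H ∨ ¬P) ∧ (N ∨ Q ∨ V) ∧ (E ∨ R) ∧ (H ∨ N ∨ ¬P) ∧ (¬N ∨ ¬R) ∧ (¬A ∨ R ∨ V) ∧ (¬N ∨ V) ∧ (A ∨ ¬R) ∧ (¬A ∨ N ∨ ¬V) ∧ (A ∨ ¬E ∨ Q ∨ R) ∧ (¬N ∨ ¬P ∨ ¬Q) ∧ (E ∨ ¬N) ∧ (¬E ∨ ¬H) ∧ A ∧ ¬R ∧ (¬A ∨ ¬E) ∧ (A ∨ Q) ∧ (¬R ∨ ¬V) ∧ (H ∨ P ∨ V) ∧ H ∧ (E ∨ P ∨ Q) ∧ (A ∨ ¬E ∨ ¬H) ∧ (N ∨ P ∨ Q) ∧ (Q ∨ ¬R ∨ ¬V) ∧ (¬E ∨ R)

UNSATISFIABLE

Case R = True:
  Clause (¬R) is falsified — contradiction.
Case R = False:
  (E ∨ R) forces E = True.
  Clause (¬E ∨ R) is falsified — contradiction.
Both cases fail, so the formula is unsatisfiable.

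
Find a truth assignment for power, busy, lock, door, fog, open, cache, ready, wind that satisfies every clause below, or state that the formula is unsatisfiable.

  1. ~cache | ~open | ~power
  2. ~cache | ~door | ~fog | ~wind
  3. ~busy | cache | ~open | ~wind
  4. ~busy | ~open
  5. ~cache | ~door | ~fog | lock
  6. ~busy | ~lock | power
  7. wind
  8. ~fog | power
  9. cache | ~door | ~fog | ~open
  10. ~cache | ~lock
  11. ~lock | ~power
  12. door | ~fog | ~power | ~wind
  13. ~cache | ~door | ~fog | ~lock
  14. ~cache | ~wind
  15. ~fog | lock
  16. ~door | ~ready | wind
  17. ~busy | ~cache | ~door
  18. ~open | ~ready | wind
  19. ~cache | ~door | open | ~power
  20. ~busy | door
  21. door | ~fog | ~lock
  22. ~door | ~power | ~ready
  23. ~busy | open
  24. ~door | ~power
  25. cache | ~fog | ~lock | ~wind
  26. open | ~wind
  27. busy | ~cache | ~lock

Unit clause (wind) forces wind = True.
In (~cache | ~wind) only ~cache is left, so cache = False.
In (open | ~wind) only open is left, so open = True.
In (~busy | cache | ~open | ~wind) only ~busy is left, so busy = False.
Set power = True.
  then (~lock | ~power) forces lock = False.
  then (~fog | lock) forces fog = False.
  then (~door | ~power) forces door = False.
Set ready = True.
All clauses satisfied.

power = True, busy = False, lock = False, door = False, fog = False, open = True, cache = False, ready = True, wind = True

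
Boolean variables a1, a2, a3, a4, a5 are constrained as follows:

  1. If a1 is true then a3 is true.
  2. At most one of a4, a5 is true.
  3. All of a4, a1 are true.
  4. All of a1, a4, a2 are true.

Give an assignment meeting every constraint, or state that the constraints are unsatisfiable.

a1 = True; a2 = True; a3 = True; a4 = True; a5 = False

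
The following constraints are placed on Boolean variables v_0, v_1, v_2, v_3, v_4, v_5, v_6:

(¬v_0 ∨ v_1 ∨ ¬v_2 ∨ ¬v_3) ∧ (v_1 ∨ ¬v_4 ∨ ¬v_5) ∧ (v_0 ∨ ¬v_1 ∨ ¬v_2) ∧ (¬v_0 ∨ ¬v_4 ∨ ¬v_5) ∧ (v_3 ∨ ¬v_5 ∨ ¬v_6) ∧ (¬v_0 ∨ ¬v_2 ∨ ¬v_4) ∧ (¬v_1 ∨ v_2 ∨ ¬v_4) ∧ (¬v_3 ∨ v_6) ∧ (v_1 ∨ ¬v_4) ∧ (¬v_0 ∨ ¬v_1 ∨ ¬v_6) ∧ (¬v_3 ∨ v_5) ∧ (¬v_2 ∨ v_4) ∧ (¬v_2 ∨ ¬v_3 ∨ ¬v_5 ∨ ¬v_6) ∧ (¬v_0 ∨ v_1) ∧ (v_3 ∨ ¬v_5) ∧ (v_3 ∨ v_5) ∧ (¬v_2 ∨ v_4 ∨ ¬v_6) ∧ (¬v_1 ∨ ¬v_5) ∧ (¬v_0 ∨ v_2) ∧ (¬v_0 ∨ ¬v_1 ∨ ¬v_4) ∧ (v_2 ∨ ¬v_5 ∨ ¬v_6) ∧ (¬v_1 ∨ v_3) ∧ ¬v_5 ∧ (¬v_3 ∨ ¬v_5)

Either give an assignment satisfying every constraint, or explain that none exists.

Case v_5 = True:
  Clause (¬v_5) is falsified — contradiction.
Case v_5 = False:
  (¬v_3 ∨ v_5) forces v_3 = False.
  Clause (v_3 ∨ v_5) is falsified — contradiction.
Both cases fail, so the formula is unsatisfiable.

Unsatisfiable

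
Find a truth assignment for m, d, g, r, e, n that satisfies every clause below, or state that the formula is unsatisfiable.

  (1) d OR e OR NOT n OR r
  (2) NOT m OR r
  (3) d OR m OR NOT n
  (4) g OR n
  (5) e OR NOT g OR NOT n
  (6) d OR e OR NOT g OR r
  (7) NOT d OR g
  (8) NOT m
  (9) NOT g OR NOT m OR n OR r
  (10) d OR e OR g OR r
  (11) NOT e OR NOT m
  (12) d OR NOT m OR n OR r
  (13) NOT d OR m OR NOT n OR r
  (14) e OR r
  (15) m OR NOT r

Unit clause (NOT m) forces m = False.
In (m OR NOT r) only NOT r is left, so r = False.
In (e OR r) only e is left, so e = True.
Set d = False.
  then (d OR m OR NOT n) forces n = False.
  then (g OR n) forces g = True.
All clauses satisfied.

m: False; d: False; g: True; r: False; e: True; n: False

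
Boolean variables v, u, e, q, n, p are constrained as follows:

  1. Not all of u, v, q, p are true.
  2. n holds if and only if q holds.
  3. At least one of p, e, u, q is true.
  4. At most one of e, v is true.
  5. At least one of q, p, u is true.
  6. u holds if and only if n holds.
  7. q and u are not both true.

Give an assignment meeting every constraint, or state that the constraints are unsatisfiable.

v = True, u = False, e = False, q = False, n = False, p = True

  (1) {u, v, q, p}: 2/4 true — not all ✓
  (2) n=F, q=F — same ✓
  (3) {p, e, u, q}: 1 true — at least one ✓
  (4) {e, v}: 1 true — at most one ✓
  (5) {q, p, u}: 1 true — at least one ✓
  (6) u=F, n=F — same ✓
  (7) q=F, u=F — not both ✓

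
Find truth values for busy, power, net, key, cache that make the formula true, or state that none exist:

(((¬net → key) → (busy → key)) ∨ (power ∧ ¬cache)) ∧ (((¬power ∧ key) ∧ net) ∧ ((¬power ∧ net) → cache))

busy = False, power = False, net = True, key = True, cache = True

  ((¬net → key) → (busy → key)) ∨ (power ∧ ¬cache) = True
    (¬net → key) → (busy → key) = True
      ¬net → key = True
        ¬net = False
      busy → key = True
    power ∧ ¬cache = False
      ¬cache = False
  ((¬power ∧ key) ∧ net) ∧ ((¬power ∧ net) → cache) = True
    (¬power ∧ key) ∧ net = True
      ¬power ∧ key = True
        ¬power = True
    (¬power ∧ net) → cache = True
      ¬power ∧ net = True
        ¬power = True
Both conjuncts True, so the formula holds.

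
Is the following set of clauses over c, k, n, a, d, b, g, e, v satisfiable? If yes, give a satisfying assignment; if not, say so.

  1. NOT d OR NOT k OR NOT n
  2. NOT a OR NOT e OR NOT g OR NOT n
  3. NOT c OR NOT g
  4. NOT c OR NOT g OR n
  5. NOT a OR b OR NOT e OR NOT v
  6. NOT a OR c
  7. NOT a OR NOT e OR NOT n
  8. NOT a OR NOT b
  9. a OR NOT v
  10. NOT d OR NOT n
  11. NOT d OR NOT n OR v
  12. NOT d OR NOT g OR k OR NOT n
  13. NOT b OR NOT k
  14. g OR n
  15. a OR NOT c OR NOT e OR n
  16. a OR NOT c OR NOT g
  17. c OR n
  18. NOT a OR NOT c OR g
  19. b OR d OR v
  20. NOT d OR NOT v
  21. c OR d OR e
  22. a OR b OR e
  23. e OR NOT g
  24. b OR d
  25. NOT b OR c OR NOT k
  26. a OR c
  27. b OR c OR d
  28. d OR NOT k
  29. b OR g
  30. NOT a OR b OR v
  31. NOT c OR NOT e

c = True, k = False, n = True, a = False, d = False, b = True, g = False, e = False, v = False

Set c = True.
  then (NOT c OR NOT g) forces g = False.
  then (g OR n) forces n = True.
  then (NOT a OR NOT c OR g) forces a = False.
  then (b OR g) forces b = True.
  then (NOT c OR NOT e) forces e = False.
  then (a OR NOT v) forces v = False.
  then (NOT d OR NOT n) forces d = False.
  then (NOT b OR NOT k) forces k = False.
All clauses satisfied.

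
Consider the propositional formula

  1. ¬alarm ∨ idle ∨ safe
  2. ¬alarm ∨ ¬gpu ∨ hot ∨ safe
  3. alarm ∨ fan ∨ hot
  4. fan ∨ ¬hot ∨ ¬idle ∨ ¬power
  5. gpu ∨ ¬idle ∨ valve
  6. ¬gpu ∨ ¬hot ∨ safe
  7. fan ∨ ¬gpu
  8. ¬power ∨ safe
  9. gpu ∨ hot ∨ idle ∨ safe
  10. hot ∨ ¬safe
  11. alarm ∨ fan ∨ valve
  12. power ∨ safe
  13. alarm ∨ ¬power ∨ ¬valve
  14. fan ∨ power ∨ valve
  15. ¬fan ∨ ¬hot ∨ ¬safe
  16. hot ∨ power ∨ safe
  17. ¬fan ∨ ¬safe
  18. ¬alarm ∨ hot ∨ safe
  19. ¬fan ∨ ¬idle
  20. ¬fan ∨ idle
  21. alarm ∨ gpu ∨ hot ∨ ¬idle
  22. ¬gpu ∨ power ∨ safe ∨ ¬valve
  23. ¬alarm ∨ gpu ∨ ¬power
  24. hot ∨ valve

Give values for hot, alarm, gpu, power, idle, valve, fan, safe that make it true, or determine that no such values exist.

Try hot = False:
  (hot ∨ ¬safe) forces safe = False.
  (¬power ∨ safe) forces power = False.
  clause (power ∨ safe) is falsified — backtrack.
So hot = True.
Set alarm = False.
Set gpu = False.
Set power = False.
  then (power ∨ safe) forces safe = True.
  then (¬fan ∨ ¬hot ∨ ¬safe) forces fan = False.
  then (alarm ∨ fan ∨ valve) forces valve = True.
Set idle = True.
All clauses satisfied.

hot=T, alarm=F, gpu=F, power=F, idle=T, valve=T, fan=F, safe=T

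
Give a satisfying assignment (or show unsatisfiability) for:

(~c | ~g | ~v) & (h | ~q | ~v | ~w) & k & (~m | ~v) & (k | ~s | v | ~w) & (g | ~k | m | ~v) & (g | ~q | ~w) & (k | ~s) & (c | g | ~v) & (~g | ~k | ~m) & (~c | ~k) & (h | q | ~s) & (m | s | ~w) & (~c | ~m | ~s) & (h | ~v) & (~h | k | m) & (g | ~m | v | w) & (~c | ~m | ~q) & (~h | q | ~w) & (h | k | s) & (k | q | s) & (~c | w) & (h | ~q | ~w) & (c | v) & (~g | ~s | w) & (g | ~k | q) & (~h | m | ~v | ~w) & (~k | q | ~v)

w = False; g = True; c = False; k = True; s = False; v = True; h = True; q = True; m = False

Unit clause (k) forces k = True.
In (~c | ~k) only ~c is left, so c = False.
In (c | v) only v is left, so v = True.
In (~k | q | ~v) only q is left, so q = True.
In (~m | ~v) only ~m is left, so m = False.
In (g | ~k | m | ~v) only g is left, so g = True.
In (h | ~v) only h is left, so h = True.
In (~h | m | ~v | ~w) only ~w is left, so w = False.
In (~g | ~s | w) only ~s is left, so s = False.
All clauses satisfied.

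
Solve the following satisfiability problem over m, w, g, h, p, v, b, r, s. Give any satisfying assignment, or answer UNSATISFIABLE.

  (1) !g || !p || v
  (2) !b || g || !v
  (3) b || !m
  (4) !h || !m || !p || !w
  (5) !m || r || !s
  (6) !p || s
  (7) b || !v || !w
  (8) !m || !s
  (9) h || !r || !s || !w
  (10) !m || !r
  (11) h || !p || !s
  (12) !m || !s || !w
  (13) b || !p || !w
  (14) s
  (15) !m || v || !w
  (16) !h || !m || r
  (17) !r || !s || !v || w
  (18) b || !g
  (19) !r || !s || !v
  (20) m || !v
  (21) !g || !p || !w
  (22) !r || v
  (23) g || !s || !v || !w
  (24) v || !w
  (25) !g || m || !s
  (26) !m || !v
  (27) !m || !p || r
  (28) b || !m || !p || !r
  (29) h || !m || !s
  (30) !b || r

m = False, w = False, g = False, h = True, p = True, v = False, b = False, r = False, s = True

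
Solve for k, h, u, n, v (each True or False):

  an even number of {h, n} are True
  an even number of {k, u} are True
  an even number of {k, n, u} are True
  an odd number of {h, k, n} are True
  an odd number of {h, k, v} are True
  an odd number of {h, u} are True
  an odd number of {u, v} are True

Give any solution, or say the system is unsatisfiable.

k=T, h=F, u=T, n=F, v=F

{h, n}: 0 true → even ✓
{k, u}: 2 true → even ✓
{k, n, u}: 2 true → even ✓
{h, k, n}: 1 true → odd ✓
{h, k, v}: 1 true → odd ✓
{h, u}: 1 true → odd ✓
{u, v}: 1 true → odd ✓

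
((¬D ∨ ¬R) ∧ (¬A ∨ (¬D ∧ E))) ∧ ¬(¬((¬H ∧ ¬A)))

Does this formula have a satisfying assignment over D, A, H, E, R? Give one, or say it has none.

D = False, A = False, H = False, E = False, R = False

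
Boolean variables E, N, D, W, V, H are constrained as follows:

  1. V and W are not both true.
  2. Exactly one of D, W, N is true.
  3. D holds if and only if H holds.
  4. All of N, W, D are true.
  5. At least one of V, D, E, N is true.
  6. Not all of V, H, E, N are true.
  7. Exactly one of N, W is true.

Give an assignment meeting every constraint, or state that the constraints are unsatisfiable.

Case N = True:
  (2) with N=T forces D = False.
  Constraint (4) is violated (D=F) — contradiction.
Case N = False:
  Constraint (4) is violated (N=F) — contradiction.
Both cases fail — unsatisfiable.

Unsatisfiable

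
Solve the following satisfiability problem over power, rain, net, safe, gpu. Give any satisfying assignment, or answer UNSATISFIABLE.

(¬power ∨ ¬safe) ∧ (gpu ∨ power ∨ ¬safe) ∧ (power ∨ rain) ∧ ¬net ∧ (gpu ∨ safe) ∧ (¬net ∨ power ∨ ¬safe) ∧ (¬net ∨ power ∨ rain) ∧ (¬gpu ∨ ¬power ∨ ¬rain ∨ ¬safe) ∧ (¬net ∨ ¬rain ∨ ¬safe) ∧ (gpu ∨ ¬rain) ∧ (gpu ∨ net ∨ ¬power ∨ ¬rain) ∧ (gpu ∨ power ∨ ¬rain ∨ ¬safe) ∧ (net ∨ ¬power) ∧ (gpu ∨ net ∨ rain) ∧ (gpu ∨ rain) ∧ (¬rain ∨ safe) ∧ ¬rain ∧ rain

The formula is unsatisfiable.

Case rain = True:
  Clause (¬rain) is falsified — contradiction.
Case rain = False:
  Clause (rain) is falsified — contradiction.
Both cases fail, so the formula is unsatisfiable.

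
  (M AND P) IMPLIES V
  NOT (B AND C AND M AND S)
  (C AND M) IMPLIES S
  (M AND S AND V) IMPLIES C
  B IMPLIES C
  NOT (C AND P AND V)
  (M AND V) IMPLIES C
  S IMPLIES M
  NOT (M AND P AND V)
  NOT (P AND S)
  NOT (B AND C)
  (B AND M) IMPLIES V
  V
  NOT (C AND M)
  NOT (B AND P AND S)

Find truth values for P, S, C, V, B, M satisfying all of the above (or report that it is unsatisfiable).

Unit clause (V) forces V = True.
Set P = False.
Try S = True:
  (M OR NOT S) forces M = True.
  (NOT C OR NOT M) forces C = False.
  clause (C OR NOT M OR NOT S OR NOT V) is falsified — backtrack.
So S = False.
Set C = True.
  then (NOT C OR NOT M) forces M = False.
  then (NOT B OR NOT C) forces B = False.
All clauses satisfied.

P=F; S=F; C=T; V=T; B=F; M=F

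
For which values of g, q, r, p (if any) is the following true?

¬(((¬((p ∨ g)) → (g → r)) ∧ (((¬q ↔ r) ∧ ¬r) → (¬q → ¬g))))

Unsatisfiable — no assignment works.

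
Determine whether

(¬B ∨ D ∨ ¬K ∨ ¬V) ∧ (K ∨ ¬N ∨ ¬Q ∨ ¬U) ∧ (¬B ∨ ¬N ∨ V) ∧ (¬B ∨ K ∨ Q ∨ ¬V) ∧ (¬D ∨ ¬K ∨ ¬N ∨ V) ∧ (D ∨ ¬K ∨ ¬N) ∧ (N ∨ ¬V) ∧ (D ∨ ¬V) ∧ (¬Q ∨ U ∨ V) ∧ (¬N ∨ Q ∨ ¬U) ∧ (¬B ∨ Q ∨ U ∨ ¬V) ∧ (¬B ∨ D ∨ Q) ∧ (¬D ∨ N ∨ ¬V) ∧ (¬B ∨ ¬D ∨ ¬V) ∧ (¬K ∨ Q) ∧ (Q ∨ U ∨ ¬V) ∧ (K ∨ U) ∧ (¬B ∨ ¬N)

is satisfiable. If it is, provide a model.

V=F; N=F; D=F; Q=T; B=T; U=T; K=F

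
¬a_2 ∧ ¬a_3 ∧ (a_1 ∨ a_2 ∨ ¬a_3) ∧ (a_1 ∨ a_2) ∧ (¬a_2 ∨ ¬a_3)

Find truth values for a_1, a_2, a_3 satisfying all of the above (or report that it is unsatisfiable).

a_1: True; a_2: False; a_3: False

Unit clause (¬a_2) forces a_2 = False.
Unit clause (¬a_3) forces a_3 = False.
In (a_1 ∨ a_2) only a_1 is left, so a_1 = True.
Check each clause:
  (¬a_2): ¬a_2 holds.
  (¬a_3): ¬a_3 holds.
  (a_1 ∨ a_2 ∨ ¬a_3): a_1 holds.
  (a_1 ∨ a_2): a_1 holds.
  (¬a_2 ∨ ¬a_3): ¬a_2 holds.
All clauses satisfied.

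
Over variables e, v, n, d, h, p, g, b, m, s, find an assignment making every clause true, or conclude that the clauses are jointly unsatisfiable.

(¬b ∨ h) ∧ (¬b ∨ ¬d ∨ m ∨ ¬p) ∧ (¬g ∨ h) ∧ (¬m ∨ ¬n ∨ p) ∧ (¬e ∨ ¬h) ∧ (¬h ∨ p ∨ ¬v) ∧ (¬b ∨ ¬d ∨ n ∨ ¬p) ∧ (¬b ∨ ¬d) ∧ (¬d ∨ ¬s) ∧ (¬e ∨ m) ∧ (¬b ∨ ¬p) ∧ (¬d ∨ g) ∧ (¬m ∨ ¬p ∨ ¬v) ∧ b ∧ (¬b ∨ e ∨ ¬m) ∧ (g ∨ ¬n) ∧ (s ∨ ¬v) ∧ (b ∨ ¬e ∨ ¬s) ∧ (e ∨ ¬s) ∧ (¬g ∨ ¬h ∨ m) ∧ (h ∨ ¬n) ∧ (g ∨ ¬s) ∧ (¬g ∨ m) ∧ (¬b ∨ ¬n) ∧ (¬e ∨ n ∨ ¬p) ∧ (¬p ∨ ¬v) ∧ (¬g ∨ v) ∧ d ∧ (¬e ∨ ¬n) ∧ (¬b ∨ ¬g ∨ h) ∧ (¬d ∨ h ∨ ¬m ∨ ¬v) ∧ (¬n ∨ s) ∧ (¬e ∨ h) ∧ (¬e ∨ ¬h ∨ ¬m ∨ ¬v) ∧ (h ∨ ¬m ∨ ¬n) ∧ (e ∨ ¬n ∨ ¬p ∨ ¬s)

Case d = True:
  (¬b ∨ ¬d) forces b = False.
  Clause (b) is falsified — contradiction.
Case d = False:
  Clause (d) is falsified — contradiction.
Both cases fail, so the formula is unsatisfiable.

Unsatisfiable — no assignment works.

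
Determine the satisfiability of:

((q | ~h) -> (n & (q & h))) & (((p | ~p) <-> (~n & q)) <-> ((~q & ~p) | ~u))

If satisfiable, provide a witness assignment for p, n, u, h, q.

p = True, n = False, u = True, h = True, q = False

  (q | ~h) -> (n & (q & h)) = True
    q | ~h = False
      ~h = False
    n & (q & h) = False
      q & h = False
  ((p | ~p) <-> (~n & q)) <-> ((~q & ~p) | ~u) = True
    (p | ~p) <-> (~n & q) = False
      p | ~p = True
        ~p = False
      ~n & q = False
        ~n = True
    (~q & ~p) | ~u = False
      ~q & ~p = False
        ~q = True
        ~p = False
      ~u = False
Both conjuncts True, so the formula holds.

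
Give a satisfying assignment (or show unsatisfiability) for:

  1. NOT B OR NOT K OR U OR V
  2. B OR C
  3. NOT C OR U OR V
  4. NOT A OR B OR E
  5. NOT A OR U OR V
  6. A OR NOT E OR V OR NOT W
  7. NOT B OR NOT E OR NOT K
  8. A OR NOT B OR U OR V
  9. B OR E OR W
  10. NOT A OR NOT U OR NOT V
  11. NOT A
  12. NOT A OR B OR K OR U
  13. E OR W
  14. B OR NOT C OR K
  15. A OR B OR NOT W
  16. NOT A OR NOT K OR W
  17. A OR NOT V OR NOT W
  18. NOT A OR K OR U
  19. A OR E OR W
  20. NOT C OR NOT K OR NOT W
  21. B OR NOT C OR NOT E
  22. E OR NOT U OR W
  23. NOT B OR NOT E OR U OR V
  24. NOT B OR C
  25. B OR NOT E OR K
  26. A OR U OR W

W=F, B=T, C=T, V=F, U=T, K=F, E=T, A=F

Unit clause (NOT A) forces A = False.
Set W = False.
  then (E OR W) forces E = True.
  then (A OR U OR W) forces U = True.
Try B = False:
  (B OR C) forces C = True.
  clause (B OR NOT C OR NOT E) is falsified — backtrack.
So B = True.
  then (NOT B OR NOT E OR NOT K) forces K = False.
  then (NOT B OR C) forces C = True.
Set V = False.
All clauses satisfied.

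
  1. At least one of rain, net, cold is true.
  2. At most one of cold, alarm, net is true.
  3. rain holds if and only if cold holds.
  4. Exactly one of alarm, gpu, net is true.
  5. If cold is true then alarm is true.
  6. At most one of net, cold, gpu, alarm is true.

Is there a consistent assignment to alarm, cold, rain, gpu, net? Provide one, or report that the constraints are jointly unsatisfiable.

alarm = False; cold = False; rain = False; gpu = False; net = True

  (1) {rain, net, cold}: 1 true — at least one ✓
  (2) {cold, alarm, net}: 1 true — at most one ✓
  (3) rain=F, cold=F — same ✓
  (4) {alarm, gpu, net}: 1 true — exactly one ✓
  (5) cold=F ⇒ alarm: vacuous ✓
  (6) {net, cold, gpu, alarm}: 1 true — at most one ✓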